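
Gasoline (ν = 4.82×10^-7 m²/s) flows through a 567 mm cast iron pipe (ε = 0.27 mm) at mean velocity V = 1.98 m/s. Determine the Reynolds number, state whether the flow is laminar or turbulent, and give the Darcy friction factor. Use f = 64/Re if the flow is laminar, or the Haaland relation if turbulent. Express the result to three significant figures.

Re = VD/ν = 1.980·0.567/4.82×10^-7 = 2.33×10^6
Re > 4000 → turbulent; ε/D = 4.76×10^-4
Haaland: f = 0.01675

Re ≈ 2.33×10^6; turbulent; f ≈ 0.0168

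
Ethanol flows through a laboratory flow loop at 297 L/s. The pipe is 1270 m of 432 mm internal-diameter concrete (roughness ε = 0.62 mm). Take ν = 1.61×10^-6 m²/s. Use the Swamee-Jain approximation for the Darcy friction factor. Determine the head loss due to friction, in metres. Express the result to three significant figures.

V = 4Q/(πD²) = 4·0.297/(π·0.432²) = 2.026 m/s
Re = VD/ν = 2.026·0.432/1.61×10^-6 = 5.44×10^5 → turbulent
ε/D = 0.62/432 = 0.00144
Swamee-Jain: f = 0.02202
h_f = f(L/D)V²/(2g) = 0.02202·(1270/0.432)·2.026²/(2·9.81) = 13.55 m

h_f ≈ 13.5 m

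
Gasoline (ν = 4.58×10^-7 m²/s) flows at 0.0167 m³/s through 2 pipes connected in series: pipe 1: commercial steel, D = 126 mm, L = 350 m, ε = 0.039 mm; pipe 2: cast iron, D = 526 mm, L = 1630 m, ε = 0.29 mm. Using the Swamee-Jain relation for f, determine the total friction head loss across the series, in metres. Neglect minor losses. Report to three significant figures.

Pipe 1: V = 1.339 m/s, Re = 3.68×10^5, ε/D = 3.10×10^-4, f = 0.01683, h_1 = f(L/D)V²/2g = 4.273 m
Pipe 2: V = 0.07685 m/s, Re = 8.83×10^4, ε/D = 5.51×10^-4, f = 0.02096, h_2 = f(L/D)V²/2g = 0.01956 m
Series → Q common, losses add: H = Σh = 4.293 m

H ≈ 4.29 m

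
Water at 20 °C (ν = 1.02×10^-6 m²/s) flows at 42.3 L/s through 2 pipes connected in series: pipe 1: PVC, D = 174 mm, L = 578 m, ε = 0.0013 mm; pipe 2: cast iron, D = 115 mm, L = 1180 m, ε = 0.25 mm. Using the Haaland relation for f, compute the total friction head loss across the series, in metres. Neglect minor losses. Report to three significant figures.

H ≈ 219 m

Pipe 1: V = 1.779 m/s, Re = 3.03×10^5, ε/D = 7.47×10^-6, f = 0.01437, h_1 = f(L/D)V²/2g = 7.700 m
Pipe 2: V = 4.072 m/s, Re = 4.59×10^5, ε/D = 0.00217, f = 0.02433, h_2 = f(L/D)V²/2g = 211.0 m
Series → Q common, losses add: H = Σh = 218.7 m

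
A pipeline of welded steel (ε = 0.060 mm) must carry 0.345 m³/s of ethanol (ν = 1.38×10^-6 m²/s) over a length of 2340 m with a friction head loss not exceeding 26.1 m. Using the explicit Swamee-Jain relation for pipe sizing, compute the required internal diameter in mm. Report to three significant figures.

Swamee-Jain (Type III): D = 0.66·[ε^1.25·(LQ²/(gh_f))^4.75 + ν·Q^9.4·(L/(gh_f))^5.2]^0.04
LQ²/(gh_f) = 1.088; L/(gh_f) = 9.139
Term 1 = ε^1.25·(…)^4.75 = 7.88×10^-6; Term 2 = ν·Q^9.4·(…)^5.2 = 6.20×10^-6
D = 0.66·(7.88×10^-6 + 6.20×10^-6)^0.04 = 0.4222 m = 422 mm
Check: V = 2.46 m/s, Re = 7.54×10^5, f = 0.01439, h_f = 24.7 m ≈ 26.1 m ✓

D ≈ 422 mm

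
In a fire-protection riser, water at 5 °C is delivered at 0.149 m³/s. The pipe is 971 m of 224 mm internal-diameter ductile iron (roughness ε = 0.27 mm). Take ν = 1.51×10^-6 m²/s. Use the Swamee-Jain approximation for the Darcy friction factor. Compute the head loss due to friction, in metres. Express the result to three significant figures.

V = 4Q/(πD²) = 4·0.149/(π·0.224²) = 3.781 m/s
Re = VD/ν = 3.781·0.224/1.51×10^-6 = 5.61×10^5 → turbulent
ε/D = 0.27/224 = 0.00121
Swamee-Jain: f = 0.02114
h_f = f(L/D)V²/(2g) = 0.02114·(971/0.224)·3.781²/(2·9.81) = 66.78 m

h_f ≈ 66.8 m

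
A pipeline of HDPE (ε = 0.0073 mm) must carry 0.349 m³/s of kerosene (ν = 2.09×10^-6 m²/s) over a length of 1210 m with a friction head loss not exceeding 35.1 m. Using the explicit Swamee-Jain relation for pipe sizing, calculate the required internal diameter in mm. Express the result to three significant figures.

D ≈ 343 mm

Swamee-Jain (Type III): D = 0.66·[ε^1.25·(LQ²/(gh_f))^4.75 + ν·Q^9.4·(L/(gh_f))^5.2]^0.04
LQ²/(gh_f) = 0.4280; L/(gh_f) = 3.514
Term 1 = ε^1.25·(…)^4.75 = 6.74×10^-9; Term 2 = ν·Q^9.4·(…)^5.2 = 7.26×10^-8
D = 0.66·(6.74×10^-9 + 7.26×10^-8)^0.04 = 0.3432 m = 343 mm
Check: V = 3.77 m/s, Re = 6.20×10^5, f = 0.01298, h_f = 33.2 m ≈ 35.1 m ✓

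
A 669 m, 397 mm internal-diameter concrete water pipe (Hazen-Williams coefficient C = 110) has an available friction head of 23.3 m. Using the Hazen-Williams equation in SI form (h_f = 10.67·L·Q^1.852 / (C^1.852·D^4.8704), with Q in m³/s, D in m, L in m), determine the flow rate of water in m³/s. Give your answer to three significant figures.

Rearranging: Q = [h_f·C^1.852·D^4.8704 / (10.67·L)]^(1/1.852)
Q = [23.3·110^1.852·0.397^4.8704 / (10.67·669)]^0.540 = 0.4404 m³/s

Q ≈ 0.440 m³/s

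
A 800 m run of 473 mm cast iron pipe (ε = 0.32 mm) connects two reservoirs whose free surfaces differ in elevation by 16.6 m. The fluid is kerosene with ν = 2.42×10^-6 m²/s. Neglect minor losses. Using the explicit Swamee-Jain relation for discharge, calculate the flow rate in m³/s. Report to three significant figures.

Swamee-Jain (Type II): Q = -0.965·√(gD⁵h_f/L)·ln[ε/(3.7D) + √(3.17ν²L/(gD³h_f))]
√(gD⁵h_f/L) = √(9.81·0.473⁵·16.6/800) = 0.06942
ε/(3.7D) = 1.83×10^-4; √(3.17ν²L/(gD³h_f)) = 2.94×10^-5
Q = -0.965·0.06942·ln(2.122×10^-4) = 0.5666 m³/s
Check: V = 3.22 m/s, Re = 6.30×10^5, f = 0.01864, h_f = 16.7 m ≈ 16.6 m ✓

Q ≈ 0.567 m³/s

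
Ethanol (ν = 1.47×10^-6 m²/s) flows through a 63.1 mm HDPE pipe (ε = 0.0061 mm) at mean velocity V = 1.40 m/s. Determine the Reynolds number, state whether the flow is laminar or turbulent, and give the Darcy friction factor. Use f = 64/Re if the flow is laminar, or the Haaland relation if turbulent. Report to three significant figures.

Re = VD/ν = 1.400·0.0631/1.47×10^-6 = 6.01×10^4
Re > 4000 → turbulent; ε/D = 9.67×10^-5
Haaland: f = 0.02019

Re ≈ 6.01×10^4; turbulent; f ≈ 0.0202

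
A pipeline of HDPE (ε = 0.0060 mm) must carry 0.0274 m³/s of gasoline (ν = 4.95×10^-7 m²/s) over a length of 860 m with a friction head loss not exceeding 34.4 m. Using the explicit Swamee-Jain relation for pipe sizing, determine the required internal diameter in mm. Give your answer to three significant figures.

D ≈ 117 mm

Swamee-Jain (Type III): D = 0.66·[ε^1.25·(LQ²/(gh_f))^4.75 + ν·Q^9.4·(L/(gh_f))^5.2]^0.04
LQ²/(gh_f) = 0.001913; L/(gh_f) = 2.548
Term 1 = ε^1.25·(…)^4.75 = 3.64×10^-20; Term 2 = ν·Q^9.4·(…)^5.2 = 1.32×10^-19
D = 0.66·(3.64×10^-20 + 1.32×10^-19)^0.04 = 0.1171 m = 117 mm
Check: V = 2.54 m/s, Re = 6.02×10^5, f = 0.01351, h_f = 32.7 m ≈ 34.4 m ✓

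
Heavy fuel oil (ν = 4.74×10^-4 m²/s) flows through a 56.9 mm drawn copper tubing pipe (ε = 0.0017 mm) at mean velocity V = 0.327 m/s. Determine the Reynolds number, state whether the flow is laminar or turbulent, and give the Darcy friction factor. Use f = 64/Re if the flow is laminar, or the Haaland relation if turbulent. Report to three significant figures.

Re = VD/ν = 0.3270·0.0569/4.74×10^-4 = 39.3
Re < 2300 → laminar → f = 64/Re = 1.630

Re ≈ 39.3; laminar; f = 64/Re ≈ 1.63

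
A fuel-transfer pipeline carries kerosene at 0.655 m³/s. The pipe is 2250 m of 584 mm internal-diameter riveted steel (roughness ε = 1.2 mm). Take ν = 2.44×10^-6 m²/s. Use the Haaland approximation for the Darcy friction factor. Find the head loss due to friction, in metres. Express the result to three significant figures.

V = 4Q/(πD²) = 4·0.655/(π·0.584²) = 2.445 m/s
Re = VD/ν = 2.445·0.584/2.44×10^-6 = 5.85×10^5 → turbulent
ε/D = 1.2/584 = 0.00205
Haaland: f = 0.02391
h_f = f(L/D)V²/(2g) = 0.02391·(2250/0.584)·2.445²/(2·9.81) = 28.07 m

h_f ≈ 28.1 m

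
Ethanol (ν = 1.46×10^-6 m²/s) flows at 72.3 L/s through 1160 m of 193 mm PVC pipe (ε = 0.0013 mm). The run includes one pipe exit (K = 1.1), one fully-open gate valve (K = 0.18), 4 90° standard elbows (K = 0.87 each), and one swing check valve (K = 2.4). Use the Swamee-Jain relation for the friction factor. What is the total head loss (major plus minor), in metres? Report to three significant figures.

H_L ≈ 28.9 m

V = 4Q/(πD²) = 2.471 m/s; V²/2g = 0.3113 m
Re = 3.27×10^5, ε/D = 6.74×10^-6 → f = 0.01423 (Swamee-Jain)
Major: h_f = f(L/D)·V²/2g = 0.01423·6010·0.3113 = 26.63 m
Minor: ΣK = 7.16; h_m = ΣK·V²/2g = 2.229 m
Total H_L = 26.63 + 2.229 = 28.85 m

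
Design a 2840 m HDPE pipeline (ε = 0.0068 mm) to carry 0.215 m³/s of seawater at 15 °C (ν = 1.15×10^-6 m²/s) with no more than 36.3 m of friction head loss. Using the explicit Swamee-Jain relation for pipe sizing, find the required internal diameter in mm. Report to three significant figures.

Swamee-Jain (Type III): D = 0.66·[ε^1.25·(LQ²/(gh_f))^4.75 + ν·Q^9.4·(L/(gh_f))^5.2]^0.04
LQ²/(gh_f) = 0.3687; L/(gh_f) = 7.975
Term 1 = ε^1.25·(…)^4.75 = 3.03×10^-9; Term 2 = ν·Q^9.4·(…)^5.2 = 2.98×10^-8
D = 0.66·(3.03×10^-9 + 2.98×10^-8)^0.04 = 0.3313 m = 331 mm
Check: V = 2.49 m/s, Re = 7.19×10^5, f = 0.01268, h_f = 34.5 m ≈ 36.3 m ✓

D ≈ 331 mm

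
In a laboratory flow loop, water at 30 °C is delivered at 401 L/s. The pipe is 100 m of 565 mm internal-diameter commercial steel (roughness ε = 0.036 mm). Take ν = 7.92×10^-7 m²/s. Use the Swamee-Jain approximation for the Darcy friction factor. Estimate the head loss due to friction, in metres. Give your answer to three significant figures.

h_f ≈ 0.295 m

V = 4Q/(πD²) = 4·0.401/(π·0.565²) = 1.599 m/s
Re = VD/ν = 1.599·0.565/7.92×10^-7 = 1.14×10^6 → turbulent
ε/D = 0.036/565 = 6.37×10^-5
Swamee-Jain: f = 0.01276
h_f = f(L/D)V²/(2g) = 0.01276·(100/0.565)·1.599²/(2·9.81) = 0.2945 m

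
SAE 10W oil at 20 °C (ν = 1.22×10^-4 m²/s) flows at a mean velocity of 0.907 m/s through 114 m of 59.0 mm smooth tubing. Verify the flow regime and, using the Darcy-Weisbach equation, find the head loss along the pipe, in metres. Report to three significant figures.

Re = VD/ν = 0.907·0.05900/1.22×10^-4 = 439 → laminar (Re < 2300)
f = 64/Re = 0.1459
h_f = f(L/D)V²/(2g) = 0.1459·(114/0.05900)·0.907²/(2·9.81) = 11.82 m

h_f ≈ 11.8 m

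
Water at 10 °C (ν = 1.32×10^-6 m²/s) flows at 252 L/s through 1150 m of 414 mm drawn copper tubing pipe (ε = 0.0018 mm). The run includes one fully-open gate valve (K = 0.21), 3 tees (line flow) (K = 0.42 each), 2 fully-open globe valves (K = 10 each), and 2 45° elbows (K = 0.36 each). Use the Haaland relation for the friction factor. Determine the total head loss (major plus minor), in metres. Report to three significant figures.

H_L ≈ 10.3 m

V = 4Q/(πD²) = 1.872 m/s; V²/2g = 0.1786 m
Re = 5.87×10^5, ε/D = 4.35×10^-6 → f = 0.01275 (Haaland)
Major: h_f = f(L/D)·V²/2g = 0.01275·2778·0.1786 = 6.325 m
Minor: ΣK = 22.2; h_m = ΣK·V²/2g = 3.963 m
Total H_L = 6.325 + 3.963 = 10.29 m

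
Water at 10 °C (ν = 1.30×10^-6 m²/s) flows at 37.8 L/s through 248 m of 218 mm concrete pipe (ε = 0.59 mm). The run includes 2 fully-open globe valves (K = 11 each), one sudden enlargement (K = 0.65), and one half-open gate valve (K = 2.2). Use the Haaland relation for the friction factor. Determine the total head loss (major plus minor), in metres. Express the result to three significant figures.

H_L ≈ 2.86 m

V = 4Q/(πD²) = 1.013 m/s; V²/2g = 0.05227 m
Re = 1.70×10^5, ε/D = 0.00271 → f = 0.02623 (Haaland)
Major: h_f = f(L/D)·V²/2g = 0.02623·1138·0.05227 = 1.560 m
Minor: ΣK = 24.9; h_m = ΣK·V²/2g = 1.299 m
Total H_L = 1.560 + 1.299 = 2.859 m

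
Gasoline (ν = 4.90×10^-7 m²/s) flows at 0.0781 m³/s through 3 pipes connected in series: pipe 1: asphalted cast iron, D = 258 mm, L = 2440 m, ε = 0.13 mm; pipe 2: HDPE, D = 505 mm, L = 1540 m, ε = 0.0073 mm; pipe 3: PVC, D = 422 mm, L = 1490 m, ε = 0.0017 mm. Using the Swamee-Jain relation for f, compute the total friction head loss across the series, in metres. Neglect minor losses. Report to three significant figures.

Pipe 1: V = 1.494 m/s, Re = 7.87×10^5, ε/D = 5.04×10^-4, f = 0.01746, h_1 = f(L/D)V²/2g = 18.79 m
Pipe 2: V = 0.3899 m/s, Re = 4.02×10^5, ε/D = 1.45×10^-5, f = 0.01382, h_2 = f(L/D)V²/2g = 0.3266 m
Pipe 3: V = 0.5584 m/s, Re = 4.81×10^5, ε/D = 4.03×10^-6, f = 0.01325, h_3 = f(L/D)V²/2g = 0.7433 m
Series → Q common, losses add: H = Σh = 19.86 m

H ≈ 19.9 m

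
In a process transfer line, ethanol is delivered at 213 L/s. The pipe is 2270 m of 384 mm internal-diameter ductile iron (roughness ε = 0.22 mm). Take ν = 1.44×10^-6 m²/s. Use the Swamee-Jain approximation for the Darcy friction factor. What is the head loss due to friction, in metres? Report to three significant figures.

h_f ≈ 18.6 m

V = 4Q/(πD²) = 4·0.213/(π·0.384²) = 1.839 m/s
Re = VD/ν = 1.839·0.384/1.44×10^-6 = 4.90×10^5 → turbulent
ε/D = 0.22/384 = 5.73×10^-4
Swamee-Jain: f = 0.01823
h_f = f(L/D)V²/(2g) = 0.01823·(2270/0.384)·1.839²/(2·9.81) = 18.58 m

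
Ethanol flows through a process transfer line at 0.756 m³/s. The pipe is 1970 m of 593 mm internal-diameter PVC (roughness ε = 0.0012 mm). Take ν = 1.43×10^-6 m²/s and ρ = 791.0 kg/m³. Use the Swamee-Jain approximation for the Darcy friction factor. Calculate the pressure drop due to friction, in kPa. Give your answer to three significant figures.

Δp ≈ 112 kPa

V = 4Q/(πD²) = 4·0.756/(π·0.593²) = 2.737 m/s
Re = VD/ν = 2.737·0.593/1.43×10^-6 = 1.14×10^6 → turbulent
ε/D = 0.0012/593 = 2.02×10^-6
Swamee-Jain: f = 0.01142
h_f = f(L/D)V²/(2g) = 0.01142·(1970/0.593)·2.737²/(2·9.81) = 14.49 m
Δp = ρg·h_f = 791.0·9.81·14.49 = 112.4 kPa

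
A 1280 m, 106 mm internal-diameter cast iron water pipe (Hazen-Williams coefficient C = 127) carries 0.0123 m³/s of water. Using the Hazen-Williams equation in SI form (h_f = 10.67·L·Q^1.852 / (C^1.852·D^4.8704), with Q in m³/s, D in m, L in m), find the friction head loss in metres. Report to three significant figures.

h_f ≈ 28.1 m

h_f = 10.67·1280·0.0123^1.852 / (127^1.852·0.106^4.8704) = 28.11 m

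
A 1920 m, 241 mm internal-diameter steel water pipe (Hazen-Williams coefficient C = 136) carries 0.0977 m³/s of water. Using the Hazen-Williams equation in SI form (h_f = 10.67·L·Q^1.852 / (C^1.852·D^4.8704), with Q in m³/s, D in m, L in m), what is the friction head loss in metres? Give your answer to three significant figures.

h_f = 10.67·1920·0.0977^1.852 / (136^1.852·0.241^4.8704) = 31.57 m

h_f ≈ 31.6 m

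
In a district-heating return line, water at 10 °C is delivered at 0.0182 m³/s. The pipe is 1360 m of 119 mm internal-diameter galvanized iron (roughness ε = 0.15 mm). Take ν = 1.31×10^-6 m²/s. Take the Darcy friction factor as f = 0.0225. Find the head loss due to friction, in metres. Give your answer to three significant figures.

V = 4Q/(πD²) = 4·0.0182/(π·0.119²) = 1.636 m/s
h_f = f(L/D)V²/(2g) = 0.02250·(1360/0.119)·1.636²/(2·9.81) = 35.10 m

h_f ≈ 35.1 m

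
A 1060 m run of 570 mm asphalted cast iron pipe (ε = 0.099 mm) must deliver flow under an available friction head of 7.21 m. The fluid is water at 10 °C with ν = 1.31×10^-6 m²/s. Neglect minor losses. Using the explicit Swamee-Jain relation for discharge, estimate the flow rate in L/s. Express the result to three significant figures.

Q ≈ 587 L/s

Swamee-Jain (Type II): Q = -0.965·√(gD⁵h_f/L)·ln[ε/(3.7D) + √(3.17ν²L/(gD³h_f))]
√(gD⁵h_f/L) = √(9.81·0.570⁵·7.21/1060) = 0.06336
ε/(3.7D) = 4.69×10^-5; √(3.17ν²L/(gD³h_f)) = 2.10×10^-5
Q = -0.965·0.06336·ln(6.792×10^-5) = 0.5868 m³/s
Check: V = 2.30 m/s, Re = 1.00×10^6, f = 0.01447, h_f = 7.25 m ≈ 7.21 m ✓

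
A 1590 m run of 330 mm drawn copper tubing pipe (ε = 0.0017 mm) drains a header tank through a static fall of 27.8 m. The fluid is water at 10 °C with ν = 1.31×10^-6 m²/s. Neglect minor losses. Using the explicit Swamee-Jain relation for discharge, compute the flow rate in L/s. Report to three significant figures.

Q ≈ 259 L/s

Swamee-Jain (Type II): Q = -0.965·√(gD⁵h_f/L)·ln[ε/(3.7D) + √(3.17ν²L/(gD³h_f))]
√(gD⁵h_f/L) = √(9.81·0.330⁵·27.8/1590) = 0.02591
ε/(3.7D) = 1.39×10^-6; √(3.17ν²L/(gD³h_f)) = 2.97×10^-5
Q = -0.965·0.02591·ln(3.110×10^-5) = 0.2595 m³/s
Check: V = 3.03 m/s, Re = 7.64×10^5, f = 0.01226, h_f = 27.7 m ≈ 27.8 m ✓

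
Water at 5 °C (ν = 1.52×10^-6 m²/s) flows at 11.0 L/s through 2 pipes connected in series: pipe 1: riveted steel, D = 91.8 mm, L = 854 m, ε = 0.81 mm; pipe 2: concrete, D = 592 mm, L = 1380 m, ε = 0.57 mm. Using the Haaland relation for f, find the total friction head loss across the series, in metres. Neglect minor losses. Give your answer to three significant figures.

Pipe 1: V = 1.662 m/s, Re = 1.00×10^5, ε/D = 0.00882, f = 0.03702, h_1 = f(L/D)V²/2g = 48.48 m
Pipe 2: V = 0.03996 m/s, Re = 1.56×10^4, ε/D = 9.63×10^-4, f = 0.02902, h_2 = f(L/D)V²/2g = 0.005507 m
Series → Q common, losses add: H = Σh = 48.49 m

H ≈ 48.5 m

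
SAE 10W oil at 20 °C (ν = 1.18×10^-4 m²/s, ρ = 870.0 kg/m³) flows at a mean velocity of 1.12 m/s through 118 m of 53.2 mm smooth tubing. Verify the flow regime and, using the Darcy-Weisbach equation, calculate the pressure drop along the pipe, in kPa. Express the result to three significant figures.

Δp ≈ 153 kPa

Re = VD/ν = 1.12·0.05320/1.18×10^-4 = 505 → laminar (Re < 2300)
f = 64/Re = 0.1267
h_f = f(L/D)V²/(2g) = 0.1267·(118/0.05320)·1.12²/(2·9.81) = 17.97 m
Δp = ρg·h_f = 870.0·9.81·17.97 = 153.4 kPa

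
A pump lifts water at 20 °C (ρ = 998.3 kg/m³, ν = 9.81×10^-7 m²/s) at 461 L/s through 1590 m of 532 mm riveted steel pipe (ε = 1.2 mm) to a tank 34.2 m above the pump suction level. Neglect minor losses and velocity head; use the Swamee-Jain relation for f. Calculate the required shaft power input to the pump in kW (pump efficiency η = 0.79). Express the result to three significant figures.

P_shaft ≈ 287 kW

V = 4Q/(πD²) = 2.074 m/s; Re = 1.12×10^6; ε/D = 0.00226; f = 0.02441
h_f = f(L/D)V²/2g = 15.99 m
Total head H = z + h_f = 34.2 + 15.99 = 50.19 m
P_hyd = ρgQH = 998.3·9.81·0.461·50.19 = 226.6 kW
P_shaft = P_hyd/η = 226.6/0.79 = 286.8 kW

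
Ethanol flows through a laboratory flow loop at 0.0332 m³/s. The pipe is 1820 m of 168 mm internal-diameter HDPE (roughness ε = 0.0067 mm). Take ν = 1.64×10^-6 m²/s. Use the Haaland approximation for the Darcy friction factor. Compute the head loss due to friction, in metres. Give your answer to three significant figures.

h_f ≈ 20.5 m

V = 4Q/(πD²) = 4·0.0332/(π·0.168²) = 1.498 m/s
Re = VD/ν = 1.498·0.168/1.64×10^-6 = 1.53×10^5 → turbulent
ε/D = 0.0067/168 = 3.99×10^-5
Haaland: f = 0.01655
h_f = f(L/D)V²/(2g) = 0.01655·(1820/0.168)·1.498²/(2·9.81) = 20.50 m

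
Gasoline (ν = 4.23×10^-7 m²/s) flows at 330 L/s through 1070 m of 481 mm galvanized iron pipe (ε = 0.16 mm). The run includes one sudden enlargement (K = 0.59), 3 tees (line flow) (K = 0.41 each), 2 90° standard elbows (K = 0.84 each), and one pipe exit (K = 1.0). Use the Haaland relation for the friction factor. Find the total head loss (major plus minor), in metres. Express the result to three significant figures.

V = 4Q/(πD²) = 1.816 m/s; V²/2g = 0.1681 m
Re = 2.07×10^6, ε/D = 3.33×10^-4 → f = 0.01560 (Haaland)
Major: h_f = f(L/D)·V²/2g = 0.01560·2225·0.1681 = 5.832 m
Minor: ΣK = 4.50; h_m = ΣK·V²/2g = 0.7565 m
Total H_L = 5.832 + 0.7565 = 6.589 m

H_L ≈ 6.59 m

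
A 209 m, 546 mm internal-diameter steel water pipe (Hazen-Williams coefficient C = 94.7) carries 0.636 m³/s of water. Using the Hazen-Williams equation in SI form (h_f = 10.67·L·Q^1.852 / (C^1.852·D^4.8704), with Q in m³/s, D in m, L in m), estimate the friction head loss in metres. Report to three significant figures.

h_f ≈ 4.02 m

h_f = 10.67·209·0.636^1.852 / (94.7^1.852·0.546^4.8704) = 4.019 m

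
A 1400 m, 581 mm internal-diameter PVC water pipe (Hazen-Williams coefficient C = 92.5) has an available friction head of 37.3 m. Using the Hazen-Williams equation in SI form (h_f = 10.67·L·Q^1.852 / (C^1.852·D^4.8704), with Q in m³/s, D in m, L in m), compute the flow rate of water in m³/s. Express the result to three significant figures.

Rearranging: Q = [h_f·C^1.852·D^4.8704 / (10.67·L)]^(1/1.852)
Q = [37.3·92.5^1.852·0.581^4.8704 / (10.67·1400)]^0.540 = 0.8723 m³/s

Q ≈ 0.872 m³/s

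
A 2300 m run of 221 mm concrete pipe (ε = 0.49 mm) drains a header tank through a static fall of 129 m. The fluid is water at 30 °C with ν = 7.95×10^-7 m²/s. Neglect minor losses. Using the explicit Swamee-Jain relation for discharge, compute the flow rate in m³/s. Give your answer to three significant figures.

Swamee-Jain (Type II): Q = -0.965·√(gD⁵h_f/L)·ln[ε/(3.7D) + √(3.17ν²L/(gD³h_f))]
√(gD⁵h_f/L) = √(9.81·0.221⁵·129/2300) = 0.01703
ε/(3.7D) = 5.99×10^-4; √(3.17ν²L/(gD³h_f)) = 1.84×10^-5
Q = -0.965·0.01703·ln(6.176×10^-4) = 0.1215 m³/s
Check: V = 3.17 m/s, Re = 8.80×10^5, f = 0.02435, h_f = 129 m ≈ 129 m ✓

Q ≈ 0.121 m³/s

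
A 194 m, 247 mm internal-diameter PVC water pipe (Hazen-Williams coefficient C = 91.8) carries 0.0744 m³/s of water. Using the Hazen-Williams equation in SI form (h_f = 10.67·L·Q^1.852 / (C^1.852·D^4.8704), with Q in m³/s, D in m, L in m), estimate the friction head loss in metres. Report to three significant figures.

h_f = 10.67·194·0.0744^1.852 / (91.8^1.852·0.247^4.8704) = 3.538 m

h_f ≈ 3.54 m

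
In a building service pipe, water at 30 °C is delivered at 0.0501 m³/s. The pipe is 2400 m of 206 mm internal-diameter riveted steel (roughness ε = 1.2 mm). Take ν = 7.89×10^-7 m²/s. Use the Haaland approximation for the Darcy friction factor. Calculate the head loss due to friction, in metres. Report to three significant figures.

h_f ≈ 43.1 m

V = 4Q/(πD²) = 4·0.0501/(π·0.206²) = 1.503 m/s
Re = VD/ν = 1.503·0.206/7.89×10^-7 = 3.92×10^5 → turbulent
ε/D = 1.2/206 = 0.00583
Haaland: f = 0.03209
h_f = f(L/D)V²/(2g) = 0.03209·(2400/0.206)·1.503²/(2·9.81) = 43.05 m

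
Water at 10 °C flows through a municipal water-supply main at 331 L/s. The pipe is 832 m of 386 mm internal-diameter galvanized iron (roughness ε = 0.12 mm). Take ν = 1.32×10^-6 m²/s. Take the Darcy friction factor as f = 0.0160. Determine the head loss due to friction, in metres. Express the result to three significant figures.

V = 4Q/(πD²) = 4·0.331/(π·0.386²) = 2.829 m/s
h_f = f(L/D)V²/(2g) = 0.01600·(832/0.386)·2.829²/(2·9.81) = 14.06 m

h_f ≈ 14.1 m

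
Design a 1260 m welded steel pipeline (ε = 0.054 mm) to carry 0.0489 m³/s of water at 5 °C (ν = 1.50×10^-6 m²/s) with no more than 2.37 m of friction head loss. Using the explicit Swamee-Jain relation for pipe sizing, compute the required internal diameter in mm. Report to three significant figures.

D ≈ 288 mm

Swamee-Jain (Type III): D = 0.66·[ε^1.25·(LQ²/(gh_f))^4.75 + ν·Q^9.4·(L/(gh_f))^5.2]^0.04
LQ²/(gh_f) = 0.1296; L/(gh_f) = 54.19
Term 1 = ε^1.25·(…)^4.75 = 2.82×10^-10; Term 2 = ν·Q^9.4·(…)^5.2 = 7.45×10^-10
D = 0.66·(2.82×10^-10 + 7.45×10^-10)^0.04 = 0.2884 m = 288 mm
Check: V = 0.749 m/s, Re = 1.44×10^5, f = 0.01786, h_f = 2.23 m ≈ 2.37 m ✓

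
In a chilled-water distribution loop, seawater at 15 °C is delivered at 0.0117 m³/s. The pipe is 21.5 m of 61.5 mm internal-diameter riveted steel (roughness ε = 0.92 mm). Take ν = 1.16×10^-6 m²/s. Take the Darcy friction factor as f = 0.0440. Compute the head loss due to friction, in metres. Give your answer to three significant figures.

h_f ≈ 12.2 m

V = 4Q/(πD²) = 4·0.0117/(π·0.0615²) = 3.939 m/s
h_f = f(L/D)V²/(2g) = 0.04400·(21.5/0.0615)·3.939²/(2·9.81) = 12.16 m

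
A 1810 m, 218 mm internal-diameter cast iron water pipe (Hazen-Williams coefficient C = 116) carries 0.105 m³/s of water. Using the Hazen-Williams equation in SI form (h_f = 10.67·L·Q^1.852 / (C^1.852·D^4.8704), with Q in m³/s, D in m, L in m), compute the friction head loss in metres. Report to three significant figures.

h_f ≈ 74.4 m

h_f = 10.67·1810·0.105^1.852 / (116^1.852·0.218^4.8704) = 74.42 m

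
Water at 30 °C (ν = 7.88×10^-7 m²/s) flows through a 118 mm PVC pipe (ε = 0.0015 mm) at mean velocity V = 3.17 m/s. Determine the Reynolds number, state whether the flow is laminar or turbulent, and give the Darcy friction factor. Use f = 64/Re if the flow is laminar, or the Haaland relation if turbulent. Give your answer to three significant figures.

Re = VD/ν = 3.170·0.118/7.88×10^-7 = 4.75×10^5
Re > 4000 → turbulent; ε/D = 1.27×10^-5
Haaland: f = 0.01333

Re ≈ 4.75×10^5; turbulent; f ≈ 0.0133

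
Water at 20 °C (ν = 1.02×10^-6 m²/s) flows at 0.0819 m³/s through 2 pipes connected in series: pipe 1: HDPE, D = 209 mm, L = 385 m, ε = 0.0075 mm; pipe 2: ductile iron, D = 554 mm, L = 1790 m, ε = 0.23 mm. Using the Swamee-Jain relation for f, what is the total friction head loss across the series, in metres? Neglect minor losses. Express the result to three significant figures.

H ≈ 7.68 m

Pipe 1: V = 2.387 m/s, Re = 4.89×10^5, ε/D = 3.59×10^-5, f = 0.01368, h_1 = f(L/D)V²/2g = 7.322 m
Pipe 2: V = 0.3398 m/s, Re = 1.85×10^5, ε/D = 4.15×10^-4, f = 0.01862, h_2 = f(L/D)V²/2g = 0.3540 m
Series → Q common, losses add: H = Σh = 7.676 m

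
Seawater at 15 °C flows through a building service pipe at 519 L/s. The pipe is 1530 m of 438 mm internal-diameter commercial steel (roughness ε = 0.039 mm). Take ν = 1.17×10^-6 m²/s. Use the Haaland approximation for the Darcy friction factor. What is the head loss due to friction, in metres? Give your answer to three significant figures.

V = 4Q/(πD²) = 4·0.519/(π·0.438²) = 3.445 m/s
Re = VD/ν = 3.445·0.438/1.17×10^-6 = 1.29×10^6 → turbulent
ε/D = 0.039/438 = 8.90×10^-5
Haaland: f = 0.01290
h_f = f(L/D)V²/(2g) = 0.01290·(1530/0.438)·3.445²/(2·9.81) = 27.24 m

h_f ≈ 27.2 m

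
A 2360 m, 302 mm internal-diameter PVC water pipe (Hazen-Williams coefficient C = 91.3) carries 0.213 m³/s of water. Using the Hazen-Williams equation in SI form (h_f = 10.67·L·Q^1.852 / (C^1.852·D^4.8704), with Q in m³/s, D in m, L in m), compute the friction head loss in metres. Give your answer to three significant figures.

h_f = 10.67·2360·0.213^1.852 / (91.3^1.852·0.302^4.8704) = 114.6 m

h_f ≈ 115 m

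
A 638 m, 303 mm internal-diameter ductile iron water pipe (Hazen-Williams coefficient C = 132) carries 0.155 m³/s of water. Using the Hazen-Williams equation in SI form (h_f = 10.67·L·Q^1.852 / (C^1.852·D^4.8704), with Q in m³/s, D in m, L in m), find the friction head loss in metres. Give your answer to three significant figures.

h_f = 10.67·638·0.155^1.852 / (132^1.852·0.303^4.8704) = 8.546 m

h_f ≈ 8.55 m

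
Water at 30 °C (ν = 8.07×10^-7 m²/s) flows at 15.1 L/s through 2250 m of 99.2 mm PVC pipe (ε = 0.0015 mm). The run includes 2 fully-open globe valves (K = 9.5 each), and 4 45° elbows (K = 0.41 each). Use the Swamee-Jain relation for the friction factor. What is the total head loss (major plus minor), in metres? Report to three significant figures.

V = 4Q/(πD²) = 1.954 m/s; V²/2g = 0.1945 m
Re = 2.40×10^5, ε/D = 1.51×10^-5 → f = 0.01515 (Swamee-Jain)
Major: h_f = f(L/D)·V²/2g = 0.01515·22681·0.1945 = 66.84 m
Minor: ΣK = 20.6; h_m = ΣK·V²/2g = 4.015 m
Total H_L = 66.84 + 4.015 = 70.86 m

H_L ≈ 70.9 m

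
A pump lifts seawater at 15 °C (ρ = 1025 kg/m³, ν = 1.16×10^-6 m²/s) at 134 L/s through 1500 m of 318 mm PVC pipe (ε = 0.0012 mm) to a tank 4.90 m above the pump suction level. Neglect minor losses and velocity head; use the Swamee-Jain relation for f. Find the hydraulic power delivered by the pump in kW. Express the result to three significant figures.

P_hyd ≈ 18.9 kW

V = 4Q/(πD²) = 1.687 m/s; Re = 4.63×10^5; ε/D = 3.77×10^-6; f = 0.01333
h_f = f(L/D)V²/2g = 9.125 m
Total head H = z + h_f = 4.90 + 9.125 = 14.02 m
P_hyd = ρgQH = 1025·9.81·0.134·14.02 = 18.90 kW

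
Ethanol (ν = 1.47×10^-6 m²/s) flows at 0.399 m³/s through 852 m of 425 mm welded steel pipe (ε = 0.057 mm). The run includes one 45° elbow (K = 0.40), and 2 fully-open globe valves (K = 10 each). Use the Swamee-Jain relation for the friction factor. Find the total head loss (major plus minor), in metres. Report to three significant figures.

V = 4Q/(πD²) = 2.813 m/s; V²/2g = 0.4032 m
Re = 8.13×10^5, ε/D = 1.34×10^-4 → f = 0.01420 (Swamee-Jain)
Major: h_f = f(L/D)·V²/2g = 0.01420·2005·0.4032 = 11.48 m
Minor: ΣK = 20.4; h_m = ΣK·V²/2g = 8.225 m
Total H_L = 11.48 + 8.225 = 19.71 m

H_L ≈ 19.7 m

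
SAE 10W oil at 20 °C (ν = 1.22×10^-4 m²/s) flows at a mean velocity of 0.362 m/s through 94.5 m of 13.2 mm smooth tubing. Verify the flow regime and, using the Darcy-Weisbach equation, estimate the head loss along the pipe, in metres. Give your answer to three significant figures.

h_f ≈ 78.1 m

Re = VD/ν = 0.362·0.01320/1.22×10^-4 = 39.2 → laminar (Re < 2300)
f = 64/Re = 1.634
h_f = f(L/D)V²/(2g) = 1.634·(94.5/0.01320)·0.362²/(2·9.81) = 78.13 m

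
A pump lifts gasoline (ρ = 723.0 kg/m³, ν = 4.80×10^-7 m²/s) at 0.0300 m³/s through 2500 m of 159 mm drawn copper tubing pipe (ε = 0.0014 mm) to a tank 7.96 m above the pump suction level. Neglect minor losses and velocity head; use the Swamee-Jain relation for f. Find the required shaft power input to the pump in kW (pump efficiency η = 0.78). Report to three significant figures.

V = 4Q/(πD²) = 1.511 m/s; Re = 5.00×10^5; ε/D = 8.81×10^-6; f = 0.01323
h_f = f(L/D)V²/2g = 24.20 m
Total head H = z + h_f = 7.96 + 24.20 = 32.16 m
P_hyd = ρgQH = 723.0·9.81·0.0300·32.16 = 6.844 kW
P_shaft = P_hyd/η = 6.844/0.78 = 8.774 kW

P_shaft ≈ 8.77 kW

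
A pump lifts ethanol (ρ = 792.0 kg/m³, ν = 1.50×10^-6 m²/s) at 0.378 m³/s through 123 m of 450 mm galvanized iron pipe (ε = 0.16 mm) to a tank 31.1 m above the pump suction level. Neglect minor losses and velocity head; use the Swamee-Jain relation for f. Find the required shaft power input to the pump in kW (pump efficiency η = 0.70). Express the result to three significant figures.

V = 4Q/(πD²) = 2.377 m/s; Re = 7.13×10^5; ε/D = 3.56×10^-4; f = 0.01647
h_f = f(L/D)V²/2g = 1.296 m
Total head H = z + h_f = 31.1 + 1.296 = 32.40 m
P_hyd = ρgQH = 792.0·9.81·0.378·32.40 = 95.14 kW
P_shaft = P_hyd/η = 95.14/0.70 = 135.9 kW

P_shaft ≈ 136 kW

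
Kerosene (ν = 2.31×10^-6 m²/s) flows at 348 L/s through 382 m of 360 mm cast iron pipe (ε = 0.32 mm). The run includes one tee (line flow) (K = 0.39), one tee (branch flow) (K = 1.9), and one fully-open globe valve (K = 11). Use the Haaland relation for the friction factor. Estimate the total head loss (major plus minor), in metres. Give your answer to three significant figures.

H_L ≈ 20.3 m

V = 4Q/(πD²) = 3.419 m/s; V²/2g = 0.5958 m
Re = 5.33×10^5, ε/D = 8.89×10^-4 → f = 0.01966 (Haaland)
Major: h_f = f(L/D)·V²/2g = 0.01966·1061·0.5958 = 12.43 m
Minor: ΣK = 13.3; h_m = ΣK·V²/2g = 7.918 m
Total H_L = 12.43 + 7.918 = 20.34 m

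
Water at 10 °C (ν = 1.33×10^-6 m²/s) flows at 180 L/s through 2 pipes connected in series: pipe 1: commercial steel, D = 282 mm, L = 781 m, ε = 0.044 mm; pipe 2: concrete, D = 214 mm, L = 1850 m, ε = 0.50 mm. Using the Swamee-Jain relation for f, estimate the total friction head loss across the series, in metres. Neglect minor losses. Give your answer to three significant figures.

Pipe 1: V = 2.882 m/s, Re = 6.11×10^5, ε/D = 1.56×10^-4, f = 0.01481, h_1 = f(L/D)V²/2g = 17.36 m
Pipe 2: V = 5.004 m/s, Re = 8.05×10^5, ε/D = 0.00234, f = 0.02471, h_2 = f(L/D)V²/2g = 272.6 m
Series → Q common, losses add: H = Σh = 290.0 m

H ≈ 290 m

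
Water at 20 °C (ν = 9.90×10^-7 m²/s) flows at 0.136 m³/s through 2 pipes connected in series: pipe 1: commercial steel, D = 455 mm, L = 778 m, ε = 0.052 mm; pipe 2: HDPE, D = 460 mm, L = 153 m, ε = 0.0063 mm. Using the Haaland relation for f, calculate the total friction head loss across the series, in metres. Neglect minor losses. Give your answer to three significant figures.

Pipe 1: V = 0.8364 m/s, Re = 3.84×10^5, ε/D = 1.14×10^-4, f = 0.01487, h_1 = f(L/D)V²/2g = 0.9066 m
Pipe 2: V = 0.8183 m/s, Re = 3.80×10^5, ε/D = 1.37×10^-5, f = 0.01386, h_2 = f(L/D)V²/2g = 0.1573 m
Series → Q common, losses add: H = Σh = 1.064 m

H ≈ 1.06 m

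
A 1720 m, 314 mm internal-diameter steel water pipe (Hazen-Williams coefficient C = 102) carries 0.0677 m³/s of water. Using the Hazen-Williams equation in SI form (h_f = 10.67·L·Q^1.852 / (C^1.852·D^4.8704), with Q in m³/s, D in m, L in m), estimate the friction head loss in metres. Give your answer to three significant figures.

h_f = 10.67·1720·0.0677^1.852 / (102^1.852·0.314^4.8704) = 6.732 m

h_f ≈ 6.73 m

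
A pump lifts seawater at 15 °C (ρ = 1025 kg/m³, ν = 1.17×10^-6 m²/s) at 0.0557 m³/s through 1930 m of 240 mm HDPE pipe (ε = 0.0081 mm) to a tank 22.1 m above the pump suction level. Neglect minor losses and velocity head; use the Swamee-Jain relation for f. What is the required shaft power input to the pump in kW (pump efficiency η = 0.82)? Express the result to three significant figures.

P_shaft ≈ 21.5 kW

V = 4Q/(πD²) = 1.231 m/s; Re = 2.53×10^5; ε/D = 3.38×10^-5; f = 0.01520
h_f = f(L/D)V²/2g = 9.444 m
Total head H = z + h_f = 22.1 + 9.444 = 31.54 m
P_hyd = ρgQH = 1025·9.81·0.0557·31.54 = 17.67 kW
P_shaft = P_hyd/η = 17.67/0.82 = 21.55 kW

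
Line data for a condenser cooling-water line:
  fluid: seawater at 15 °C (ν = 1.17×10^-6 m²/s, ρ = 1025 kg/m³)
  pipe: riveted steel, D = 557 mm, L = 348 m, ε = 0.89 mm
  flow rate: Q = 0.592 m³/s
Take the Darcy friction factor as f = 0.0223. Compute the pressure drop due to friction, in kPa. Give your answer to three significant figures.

Δp ≈ 42.1 kPa

V = 4Q/(πD²) = 4·0.592/(π·0.557²) = 2.430 m/s
h_f = f(L/D)V²/(2g) = 0.02230·(348/0.557)·2.430²/(2·9.81) = 4.192 m
Δp = ρg·h_f = 1025·9.81·4.192 = 42.15 kPa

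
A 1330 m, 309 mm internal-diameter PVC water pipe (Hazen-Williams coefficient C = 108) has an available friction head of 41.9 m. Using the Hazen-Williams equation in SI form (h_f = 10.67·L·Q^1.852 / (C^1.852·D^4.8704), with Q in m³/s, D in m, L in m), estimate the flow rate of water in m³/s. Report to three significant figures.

Q ≈ 0.212 m³/s

Rearranging: Q = [h_f·C^1.852·D^4.8704 / (10.67·L)]^(1/1.852)
Q = [41.9·108^1.852·0.309^4.8704 / (10.67·1330)]^0.540 = 0.2119 m³/s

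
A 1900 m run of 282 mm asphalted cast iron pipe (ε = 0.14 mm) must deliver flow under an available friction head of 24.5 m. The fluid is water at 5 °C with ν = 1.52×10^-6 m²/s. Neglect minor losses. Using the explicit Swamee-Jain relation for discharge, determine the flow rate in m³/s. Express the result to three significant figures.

Swamee-Jain (Type II): Q = -0.965·√(gD⁵h_f/L)·ln[ε/(3.7D) + √(3.17ν²L/(gD³h_f))]
√(gD⁵h_f/L) = √(9.81·0.282⁵·24.5/1900) = 0.01502
ε/(3.7D) = 1.34×10^-4; √(3.17ν²L/(gD³h_f)) = 5.08×10^-5
Q = -0.965·0.01502·ln(1.850×10^-4) = 0.1246 m³/s
Check: V = 1.99 m/s, Re = 3.70×10^5, f = 0.01806, h_f = 24.7 m ≈ 24.5 m ✓

Q ≈ 0.125 m³/s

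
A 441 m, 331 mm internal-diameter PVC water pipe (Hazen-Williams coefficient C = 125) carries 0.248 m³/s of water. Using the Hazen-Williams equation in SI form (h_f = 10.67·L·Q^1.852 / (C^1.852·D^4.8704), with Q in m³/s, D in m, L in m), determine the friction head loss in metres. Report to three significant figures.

h_f = 10.67·441·0.248^1.852 / (125^1.852·0.331^4.8704) = 10.15 m

h_f ≈ 10.1 m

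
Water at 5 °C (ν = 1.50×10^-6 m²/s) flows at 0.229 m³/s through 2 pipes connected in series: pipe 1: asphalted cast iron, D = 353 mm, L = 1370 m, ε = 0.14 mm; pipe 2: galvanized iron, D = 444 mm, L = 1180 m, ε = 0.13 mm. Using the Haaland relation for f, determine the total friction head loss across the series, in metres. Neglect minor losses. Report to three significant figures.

H ≈ 23.0 m

Pipe 1: V = 2.340 m/s, Re = 5.51×10^5, ε/D = 3.97×10^-4, f = 0.01680, h_1 = f(L/D)V²/2g = 18.20 m
Pipe 2: V = 1.479 m/s, Re = 4.38×10^5, ε/D = 2.93×10^-4, f = 0.01624, h_2 = f(L/D)V²/2g = 4.813 m
Series → Q common, losses add: H = Σh = 23.01 m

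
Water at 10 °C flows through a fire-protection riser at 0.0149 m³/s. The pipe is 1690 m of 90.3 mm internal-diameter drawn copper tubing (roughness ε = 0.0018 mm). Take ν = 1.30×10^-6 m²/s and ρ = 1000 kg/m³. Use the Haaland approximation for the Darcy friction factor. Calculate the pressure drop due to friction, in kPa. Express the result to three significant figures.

Δp ≈ 824 kPa

V = 4Q/(πD²) = 4·0.0149/(π·0.0903²) = 2.327 m/s
Re = VD/ν = 2.327·0.0903/1.30×10^-6 = 1.62×10^5 → turbulent
ε/D = 0.0018/90.3 = 1.99×10^-5
Haaland: f = 0.01627
h_f = f(L/D)V²/(2g) = 0.01627·(1690/0.0903)·2.327²/(2·9.81) = 84.01 m
Δp = ρg·h_f = 1000·9.81·84.01 = 824.1 kPa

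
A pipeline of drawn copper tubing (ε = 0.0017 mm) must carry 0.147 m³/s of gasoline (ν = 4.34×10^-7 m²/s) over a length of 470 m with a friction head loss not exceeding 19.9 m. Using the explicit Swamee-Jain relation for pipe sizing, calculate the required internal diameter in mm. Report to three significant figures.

D ≈ 215 mm

Swamee-Jain (Type III): D = 0.66·[ε^1.25·(LQ²/(gh_f))^4.75 + ν·Q^9.4·(L/(gh_f))^5.2]^0.04
LQ²/(gh_f) = 0.05202; L/(gh_f) = 2.408
Term 1 = ε^1.25·(…)^4.75 = 4.90×10^-14; Term 2 = ν·Q^9.4·(…)^5.2 = 6.23×10^-13
D = 0.66·(4.90×10^-14 + 6.23×10^-13)^0.04 = 0.2151 m = 215 mm
Check: V = 4.05 m/s, Re = 2.00×10^6, f = 0.01066, h_f = 19.4 m ≈ 19.9 m ✓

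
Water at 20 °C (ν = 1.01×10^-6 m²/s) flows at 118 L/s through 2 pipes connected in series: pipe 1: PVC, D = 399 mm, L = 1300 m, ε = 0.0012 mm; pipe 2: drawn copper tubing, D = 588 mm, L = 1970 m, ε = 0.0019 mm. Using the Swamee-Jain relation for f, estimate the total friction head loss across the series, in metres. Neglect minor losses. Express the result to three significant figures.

H ≈ 2.53 m

Pipe 1: V = 0.9437 m/s, Re = 3.73×10^5, ε/D = 3.01×10^-6, f = 0.01385, h_1 = f(L/D)V²/2g = 2.048 m
Pipe 2: V = 0.4345 m/s, Re = 2.53×10^5, ε/D = 3.23×10^-6, f = 0.01488, h_2 = f(L/D)V²/2g = 0.4798 m
Series → Q common, losses add: H = Σh = 2.528 m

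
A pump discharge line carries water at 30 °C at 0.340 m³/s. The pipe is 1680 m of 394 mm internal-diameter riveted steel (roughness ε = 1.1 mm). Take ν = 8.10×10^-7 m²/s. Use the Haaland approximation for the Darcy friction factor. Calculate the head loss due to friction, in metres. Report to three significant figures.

V = 4Q/(πD²) = 4·0.340/(π·0.394²) = 2.789 m/s
Re = VD/ν = 2.789·0.394/8.10×10^-7 = 1.36×10^6 → turbulent
ε/D = 1.1/394 = 0.00279
Haaland: f = 0.02579
h_f = f(L/D)V²/(2g) = 0.02579·(1680/0.394)·2.789²/(2·9.81) = 43.59 m

h_f ≈ 43.6 m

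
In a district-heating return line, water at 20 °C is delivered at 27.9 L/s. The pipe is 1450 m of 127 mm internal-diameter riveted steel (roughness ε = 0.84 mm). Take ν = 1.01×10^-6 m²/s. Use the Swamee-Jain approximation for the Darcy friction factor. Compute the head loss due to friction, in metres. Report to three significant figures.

h_f ≈ 94.7 m

V = 4Q/(πD²) = 4·0.0279/(π·0.127²) = 2.202 m/s
Re = VD/ν = 2.202·0.127/1.01×10^-6 = 2.77×10^5 → turbulent
ε/D = 0.84/127 = 0.00661
Swamee-Jain: f = 0.03353
h_f = f(L/D)V²/(2g) = 0.03353·(1450/0.127)·2.202²/(2·9.81) = 94.66 m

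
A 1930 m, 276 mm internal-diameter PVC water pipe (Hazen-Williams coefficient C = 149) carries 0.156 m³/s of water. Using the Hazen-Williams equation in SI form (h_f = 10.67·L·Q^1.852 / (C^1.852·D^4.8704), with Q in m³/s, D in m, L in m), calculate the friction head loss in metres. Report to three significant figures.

h_f = 10.67·1930·0.156^1.852 / (149^1.852·0.276^4.8704) = 32.93 m

h_f ≈ 32.9 m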